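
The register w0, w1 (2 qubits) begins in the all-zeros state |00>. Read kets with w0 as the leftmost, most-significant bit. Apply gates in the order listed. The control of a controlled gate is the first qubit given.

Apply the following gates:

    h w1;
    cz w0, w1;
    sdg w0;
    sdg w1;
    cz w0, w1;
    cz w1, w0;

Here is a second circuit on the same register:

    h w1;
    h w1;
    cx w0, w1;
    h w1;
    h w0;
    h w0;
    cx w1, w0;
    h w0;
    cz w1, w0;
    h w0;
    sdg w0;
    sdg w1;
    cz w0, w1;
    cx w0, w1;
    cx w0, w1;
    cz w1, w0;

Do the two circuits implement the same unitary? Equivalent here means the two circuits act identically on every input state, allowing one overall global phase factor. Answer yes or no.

Yes, they are equivalent — the unitaries differ by at most a global phase.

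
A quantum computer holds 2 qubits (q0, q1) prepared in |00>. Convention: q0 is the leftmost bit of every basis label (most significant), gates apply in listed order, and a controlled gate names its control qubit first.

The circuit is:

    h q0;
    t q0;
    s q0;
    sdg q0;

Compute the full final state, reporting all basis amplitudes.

After the circuit, the state carries amplitude sqrt(2)/2 on |00>, 0 on |01>, sqrt(2)*exp(I*pi/4)/2 on |10>, 0 on |11>. Key observation: steps 3-4 multiply out to the identity, so the circuit reduces to the remaining gates.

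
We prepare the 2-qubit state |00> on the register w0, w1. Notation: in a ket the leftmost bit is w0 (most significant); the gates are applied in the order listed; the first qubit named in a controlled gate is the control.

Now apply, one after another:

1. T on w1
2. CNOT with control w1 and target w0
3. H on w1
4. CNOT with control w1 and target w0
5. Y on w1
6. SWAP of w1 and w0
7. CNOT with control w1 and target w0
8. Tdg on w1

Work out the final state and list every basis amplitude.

The final amplitudes are 0 on |00>, 0 on |01>, sqrt(2)*I/2 on |10>, -sqrt(2)*exp(I*pi/4)/2 on |11>.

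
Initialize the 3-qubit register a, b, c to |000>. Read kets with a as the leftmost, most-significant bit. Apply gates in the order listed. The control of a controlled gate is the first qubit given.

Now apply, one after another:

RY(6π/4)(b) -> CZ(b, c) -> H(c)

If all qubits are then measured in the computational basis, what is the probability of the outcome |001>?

A full measurement returns |001> with probability 1/4.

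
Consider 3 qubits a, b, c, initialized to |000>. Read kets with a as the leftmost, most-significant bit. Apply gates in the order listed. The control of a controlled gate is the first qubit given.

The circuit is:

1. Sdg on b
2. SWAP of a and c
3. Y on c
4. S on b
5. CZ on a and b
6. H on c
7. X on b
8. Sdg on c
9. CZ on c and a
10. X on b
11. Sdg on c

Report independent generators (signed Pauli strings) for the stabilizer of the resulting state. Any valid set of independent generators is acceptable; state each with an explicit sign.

The stabilizer group can be generated by +IIX, +ZII, +IZI, among other valid generating sets.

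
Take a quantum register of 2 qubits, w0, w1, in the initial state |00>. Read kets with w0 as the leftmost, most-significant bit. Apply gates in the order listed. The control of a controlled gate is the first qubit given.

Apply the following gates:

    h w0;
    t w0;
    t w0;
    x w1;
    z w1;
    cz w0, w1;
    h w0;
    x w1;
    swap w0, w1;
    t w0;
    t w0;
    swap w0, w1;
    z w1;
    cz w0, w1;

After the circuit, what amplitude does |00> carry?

|00> carries amplitude -1/2 + I/2 in the final state.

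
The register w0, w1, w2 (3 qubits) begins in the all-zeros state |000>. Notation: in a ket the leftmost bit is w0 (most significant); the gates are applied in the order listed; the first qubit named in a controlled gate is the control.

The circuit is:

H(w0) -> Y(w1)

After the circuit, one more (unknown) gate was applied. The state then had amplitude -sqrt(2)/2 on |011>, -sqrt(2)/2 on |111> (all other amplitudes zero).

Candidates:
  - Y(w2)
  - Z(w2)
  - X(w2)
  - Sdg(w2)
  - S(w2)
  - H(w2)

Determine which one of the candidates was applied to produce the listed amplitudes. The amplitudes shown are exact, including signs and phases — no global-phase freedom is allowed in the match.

The applied gate was Y(w2).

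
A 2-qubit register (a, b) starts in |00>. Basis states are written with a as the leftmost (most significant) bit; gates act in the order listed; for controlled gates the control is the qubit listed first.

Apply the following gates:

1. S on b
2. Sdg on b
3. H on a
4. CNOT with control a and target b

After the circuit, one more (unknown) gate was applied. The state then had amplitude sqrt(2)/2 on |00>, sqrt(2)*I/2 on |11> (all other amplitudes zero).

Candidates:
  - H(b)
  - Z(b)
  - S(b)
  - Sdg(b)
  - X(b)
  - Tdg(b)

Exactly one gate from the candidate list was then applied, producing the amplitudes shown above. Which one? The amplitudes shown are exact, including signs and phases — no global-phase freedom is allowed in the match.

The applied gate was S(b).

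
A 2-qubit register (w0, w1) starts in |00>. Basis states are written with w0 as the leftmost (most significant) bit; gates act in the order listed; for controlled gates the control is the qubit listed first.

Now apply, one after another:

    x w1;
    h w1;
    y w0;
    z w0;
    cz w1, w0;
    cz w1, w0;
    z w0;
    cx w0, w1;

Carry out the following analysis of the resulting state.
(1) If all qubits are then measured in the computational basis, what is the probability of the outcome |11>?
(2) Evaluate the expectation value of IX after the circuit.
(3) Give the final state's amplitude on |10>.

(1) Outcome |11> occurs with probability 1/2. Key observation: gates 4-7 undo each other exactly, leaving only the rest of the circuit to track.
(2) The observable IX averages to -1.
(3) The amplitude on |10> is -sqrt(2)*I/2.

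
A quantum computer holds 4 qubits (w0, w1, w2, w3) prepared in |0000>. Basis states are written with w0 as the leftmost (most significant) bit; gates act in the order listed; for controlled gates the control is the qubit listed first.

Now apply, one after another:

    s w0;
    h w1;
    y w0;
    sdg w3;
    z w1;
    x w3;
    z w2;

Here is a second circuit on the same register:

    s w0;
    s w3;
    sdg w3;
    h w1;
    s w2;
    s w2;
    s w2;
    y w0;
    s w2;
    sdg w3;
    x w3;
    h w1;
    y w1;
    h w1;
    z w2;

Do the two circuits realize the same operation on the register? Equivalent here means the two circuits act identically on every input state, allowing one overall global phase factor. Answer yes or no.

No, they are not equivalent — no single phase factor reconciles the two unitaries.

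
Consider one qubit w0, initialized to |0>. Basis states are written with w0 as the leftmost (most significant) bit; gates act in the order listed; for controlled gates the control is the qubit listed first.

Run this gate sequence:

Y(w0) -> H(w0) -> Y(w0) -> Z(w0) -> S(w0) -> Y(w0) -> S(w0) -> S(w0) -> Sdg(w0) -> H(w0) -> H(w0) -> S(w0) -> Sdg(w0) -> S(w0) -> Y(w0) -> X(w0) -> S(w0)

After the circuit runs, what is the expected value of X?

In the final state, X has expectation 1. Key observation: the block from step 8 through step 13 cancels to the identity and can be dropped.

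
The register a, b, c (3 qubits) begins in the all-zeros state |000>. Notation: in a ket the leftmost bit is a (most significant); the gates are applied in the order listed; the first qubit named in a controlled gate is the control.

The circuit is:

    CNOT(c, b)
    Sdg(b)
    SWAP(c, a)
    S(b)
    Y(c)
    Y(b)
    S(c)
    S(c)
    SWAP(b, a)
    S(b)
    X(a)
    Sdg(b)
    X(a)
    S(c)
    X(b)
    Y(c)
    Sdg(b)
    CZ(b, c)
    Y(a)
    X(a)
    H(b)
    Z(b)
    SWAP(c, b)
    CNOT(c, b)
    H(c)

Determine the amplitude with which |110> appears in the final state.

|110> carries amplitude -1/2 in the final state.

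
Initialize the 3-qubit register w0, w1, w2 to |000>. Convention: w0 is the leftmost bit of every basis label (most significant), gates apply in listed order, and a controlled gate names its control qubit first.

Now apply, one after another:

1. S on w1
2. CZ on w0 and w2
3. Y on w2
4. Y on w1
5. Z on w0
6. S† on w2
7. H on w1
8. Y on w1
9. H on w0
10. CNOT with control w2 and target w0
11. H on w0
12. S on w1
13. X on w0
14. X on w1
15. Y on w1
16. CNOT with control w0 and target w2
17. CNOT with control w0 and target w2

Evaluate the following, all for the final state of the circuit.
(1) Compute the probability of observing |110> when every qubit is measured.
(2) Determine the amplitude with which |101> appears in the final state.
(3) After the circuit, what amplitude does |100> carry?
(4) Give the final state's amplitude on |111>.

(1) The probability of measuring |110> is 0.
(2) The final state's coefficient on |101> equals sqrt(2)*I/2.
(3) The amplitude on |100> is 0.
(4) |111> carries amplitude sqrt(2)/2 in the final state.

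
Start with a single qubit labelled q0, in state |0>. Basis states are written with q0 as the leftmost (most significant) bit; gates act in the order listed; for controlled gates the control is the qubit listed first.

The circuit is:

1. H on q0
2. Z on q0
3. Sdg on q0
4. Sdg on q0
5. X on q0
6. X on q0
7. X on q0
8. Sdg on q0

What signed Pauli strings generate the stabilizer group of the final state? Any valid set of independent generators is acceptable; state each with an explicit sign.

The stabilizer group can be generated by -Y, among other valid generating sets.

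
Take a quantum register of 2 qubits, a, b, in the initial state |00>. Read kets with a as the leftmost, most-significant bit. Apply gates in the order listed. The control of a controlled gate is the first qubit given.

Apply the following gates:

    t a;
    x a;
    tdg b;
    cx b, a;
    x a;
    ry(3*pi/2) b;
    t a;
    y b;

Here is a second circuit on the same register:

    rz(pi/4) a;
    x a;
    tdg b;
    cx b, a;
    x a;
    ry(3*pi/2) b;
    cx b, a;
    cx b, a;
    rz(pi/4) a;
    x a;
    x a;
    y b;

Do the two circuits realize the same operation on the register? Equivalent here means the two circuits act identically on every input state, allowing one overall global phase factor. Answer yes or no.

Yes: on every input state the two circuits agree up to one overall phase factor.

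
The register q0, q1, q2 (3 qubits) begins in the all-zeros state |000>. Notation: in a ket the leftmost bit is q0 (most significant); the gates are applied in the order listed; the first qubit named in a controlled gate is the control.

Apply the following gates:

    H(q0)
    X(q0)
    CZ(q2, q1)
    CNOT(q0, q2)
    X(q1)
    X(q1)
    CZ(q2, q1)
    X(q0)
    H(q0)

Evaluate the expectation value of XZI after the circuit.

The observable XZI averages to 0.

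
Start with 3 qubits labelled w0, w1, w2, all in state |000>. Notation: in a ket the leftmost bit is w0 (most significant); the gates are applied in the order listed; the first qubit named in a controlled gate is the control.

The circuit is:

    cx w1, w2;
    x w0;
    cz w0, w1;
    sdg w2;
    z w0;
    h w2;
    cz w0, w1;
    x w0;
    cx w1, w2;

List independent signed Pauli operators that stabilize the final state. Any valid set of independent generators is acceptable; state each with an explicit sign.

One valid set of independent stabilizer generators is +IIX, +ZII, +IZI (any independent generating set of the same group is equally correct).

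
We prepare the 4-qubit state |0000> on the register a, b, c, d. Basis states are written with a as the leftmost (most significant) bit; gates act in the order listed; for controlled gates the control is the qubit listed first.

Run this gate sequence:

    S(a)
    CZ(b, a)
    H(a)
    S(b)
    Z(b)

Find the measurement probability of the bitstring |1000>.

A full measurement returns |1000> with probability 1/2.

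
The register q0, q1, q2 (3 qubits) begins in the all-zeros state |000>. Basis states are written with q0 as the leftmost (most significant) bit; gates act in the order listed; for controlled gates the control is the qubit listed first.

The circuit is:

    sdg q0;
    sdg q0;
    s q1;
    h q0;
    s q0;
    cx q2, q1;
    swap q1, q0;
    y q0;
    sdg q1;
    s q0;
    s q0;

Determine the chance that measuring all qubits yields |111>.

The probability of measuring |111> is 0.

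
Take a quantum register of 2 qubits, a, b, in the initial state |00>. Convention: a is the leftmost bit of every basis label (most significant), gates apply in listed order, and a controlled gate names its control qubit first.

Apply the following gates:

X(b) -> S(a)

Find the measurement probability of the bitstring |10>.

Outcome |10> occurs with probability 0.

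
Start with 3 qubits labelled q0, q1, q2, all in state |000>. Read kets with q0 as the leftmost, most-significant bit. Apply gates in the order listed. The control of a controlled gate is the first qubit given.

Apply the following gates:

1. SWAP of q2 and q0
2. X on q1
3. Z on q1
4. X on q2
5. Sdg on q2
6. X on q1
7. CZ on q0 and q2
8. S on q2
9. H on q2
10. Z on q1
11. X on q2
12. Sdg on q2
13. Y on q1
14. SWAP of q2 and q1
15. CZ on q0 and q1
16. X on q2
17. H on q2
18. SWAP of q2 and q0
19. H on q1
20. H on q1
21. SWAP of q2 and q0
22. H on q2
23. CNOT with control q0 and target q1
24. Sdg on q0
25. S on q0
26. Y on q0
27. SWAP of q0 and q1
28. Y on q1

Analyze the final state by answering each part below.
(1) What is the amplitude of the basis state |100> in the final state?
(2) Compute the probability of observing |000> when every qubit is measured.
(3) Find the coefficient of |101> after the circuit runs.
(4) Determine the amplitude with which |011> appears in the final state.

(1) The amplitude on |100> is -sqrt(2)/2.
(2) A full measurement returns |000> with probability 1/2.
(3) The amplitude on |101> is 0.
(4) The amplitude on |011> is 0.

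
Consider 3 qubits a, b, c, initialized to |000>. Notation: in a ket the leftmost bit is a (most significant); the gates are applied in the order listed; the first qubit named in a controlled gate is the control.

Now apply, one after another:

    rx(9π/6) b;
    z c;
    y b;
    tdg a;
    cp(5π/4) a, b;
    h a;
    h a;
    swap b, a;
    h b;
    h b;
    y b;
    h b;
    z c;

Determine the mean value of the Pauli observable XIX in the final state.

The observable XIX averages to 0. Key observation: the block from step 9 through step 10 cancels to the identity and can be dropped.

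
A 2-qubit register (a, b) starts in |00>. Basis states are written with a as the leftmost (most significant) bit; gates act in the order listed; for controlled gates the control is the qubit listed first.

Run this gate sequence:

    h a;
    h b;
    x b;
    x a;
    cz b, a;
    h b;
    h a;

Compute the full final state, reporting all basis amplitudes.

The resulting statevector has amplitude 1/2 on |00>, 1/2 on |01>, 1/2 on |10>, -1/2 on |11>.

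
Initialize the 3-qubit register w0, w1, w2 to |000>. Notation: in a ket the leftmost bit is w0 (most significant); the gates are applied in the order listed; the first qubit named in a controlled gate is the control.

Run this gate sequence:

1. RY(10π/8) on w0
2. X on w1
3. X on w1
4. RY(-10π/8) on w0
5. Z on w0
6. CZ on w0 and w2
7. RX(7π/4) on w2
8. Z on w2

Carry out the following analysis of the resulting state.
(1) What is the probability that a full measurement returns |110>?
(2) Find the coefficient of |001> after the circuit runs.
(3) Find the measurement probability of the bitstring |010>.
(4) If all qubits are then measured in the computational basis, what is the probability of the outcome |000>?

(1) The probability of measuring |110> is 0. Key observation: steps 1-4 multiply out to the identity, so the circuit reduces to the remaining gates.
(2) |001> carries amplitude I*sqrt(2 - sqrt(2))/2 in the final state.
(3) The probability of measuring |010> is 0.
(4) A full measurement returns |000> with probability sqrt(2)/4 + 1/2.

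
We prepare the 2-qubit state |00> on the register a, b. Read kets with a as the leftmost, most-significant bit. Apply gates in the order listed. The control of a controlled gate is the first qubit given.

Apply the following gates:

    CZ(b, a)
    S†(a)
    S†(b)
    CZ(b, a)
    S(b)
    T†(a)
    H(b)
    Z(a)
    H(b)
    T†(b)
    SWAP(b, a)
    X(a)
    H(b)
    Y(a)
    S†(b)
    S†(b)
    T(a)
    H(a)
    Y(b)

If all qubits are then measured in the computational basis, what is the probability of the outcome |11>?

The probability of measuring |11> is 1/4.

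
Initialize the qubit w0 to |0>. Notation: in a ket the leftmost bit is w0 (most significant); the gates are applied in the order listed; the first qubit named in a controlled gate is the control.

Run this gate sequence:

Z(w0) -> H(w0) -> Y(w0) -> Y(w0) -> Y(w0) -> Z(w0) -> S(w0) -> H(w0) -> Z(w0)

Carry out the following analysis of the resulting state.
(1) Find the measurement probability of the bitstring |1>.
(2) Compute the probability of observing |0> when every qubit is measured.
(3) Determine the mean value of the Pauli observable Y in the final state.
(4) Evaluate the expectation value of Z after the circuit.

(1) The probability of measuring |1> is 1/2.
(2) A full measurement returns |0> with probability 1/2.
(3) The expectation value of Y is 1.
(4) The expectation value of Z is 0.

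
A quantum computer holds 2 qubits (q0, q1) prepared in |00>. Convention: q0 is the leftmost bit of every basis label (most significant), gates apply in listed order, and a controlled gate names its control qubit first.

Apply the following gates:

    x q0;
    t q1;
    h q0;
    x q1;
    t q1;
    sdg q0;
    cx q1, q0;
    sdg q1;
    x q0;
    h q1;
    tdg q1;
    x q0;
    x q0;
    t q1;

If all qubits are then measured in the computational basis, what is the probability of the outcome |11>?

A full measurement returns |11> with probability 1/4. Key observation: the block from step 11 through step 14 cancels to the identity and can be dropped.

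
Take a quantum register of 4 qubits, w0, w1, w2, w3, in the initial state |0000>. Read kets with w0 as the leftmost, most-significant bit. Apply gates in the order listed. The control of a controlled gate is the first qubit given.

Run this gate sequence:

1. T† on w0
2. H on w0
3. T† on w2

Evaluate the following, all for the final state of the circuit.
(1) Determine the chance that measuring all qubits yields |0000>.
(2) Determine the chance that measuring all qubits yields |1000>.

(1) The probability of measuring |0000> is 1/2.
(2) Outcome |1000> occurs with probability 1/2.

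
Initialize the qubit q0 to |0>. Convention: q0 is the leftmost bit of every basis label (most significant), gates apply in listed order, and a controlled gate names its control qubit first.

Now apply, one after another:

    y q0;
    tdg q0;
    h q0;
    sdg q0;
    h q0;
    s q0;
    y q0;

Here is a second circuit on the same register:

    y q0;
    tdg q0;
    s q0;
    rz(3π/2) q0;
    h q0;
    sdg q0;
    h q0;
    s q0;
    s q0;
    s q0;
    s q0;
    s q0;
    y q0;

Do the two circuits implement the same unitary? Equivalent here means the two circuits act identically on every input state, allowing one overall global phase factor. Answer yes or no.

Yes: on every input state the two circuits agree up to one overall phase factor.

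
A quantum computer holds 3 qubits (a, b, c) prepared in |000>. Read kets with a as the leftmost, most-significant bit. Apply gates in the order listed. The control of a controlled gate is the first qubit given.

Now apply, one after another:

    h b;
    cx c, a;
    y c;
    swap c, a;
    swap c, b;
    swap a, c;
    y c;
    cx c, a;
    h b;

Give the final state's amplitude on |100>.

The final state's coefficient on |100> equals 1/2.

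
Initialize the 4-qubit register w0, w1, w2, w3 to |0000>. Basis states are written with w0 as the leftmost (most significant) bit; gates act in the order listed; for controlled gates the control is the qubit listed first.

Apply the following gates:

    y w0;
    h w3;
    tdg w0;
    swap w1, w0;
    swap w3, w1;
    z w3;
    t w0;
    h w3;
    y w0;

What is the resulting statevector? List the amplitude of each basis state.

The resulting statevector has amplitude -exp(3*I*pi/4)/2 on |1000>, exp(3*I*pi/4)/2 on |1001>, -exp(3*I*pi/4)/2 on |1100>, exp(3*I*pi/4)/2 on |1101>, and 0 on every other basis state.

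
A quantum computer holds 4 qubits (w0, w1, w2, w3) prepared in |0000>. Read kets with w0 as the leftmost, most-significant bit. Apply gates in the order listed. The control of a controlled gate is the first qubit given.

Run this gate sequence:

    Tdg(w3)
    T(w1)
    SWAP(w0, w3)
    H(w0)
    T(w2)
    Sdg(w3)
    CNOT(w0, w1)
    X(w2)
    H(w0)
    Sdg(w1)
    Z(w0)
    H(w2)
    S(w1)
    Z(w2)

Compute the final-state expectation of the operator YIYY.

The observable YIYY averages to 0.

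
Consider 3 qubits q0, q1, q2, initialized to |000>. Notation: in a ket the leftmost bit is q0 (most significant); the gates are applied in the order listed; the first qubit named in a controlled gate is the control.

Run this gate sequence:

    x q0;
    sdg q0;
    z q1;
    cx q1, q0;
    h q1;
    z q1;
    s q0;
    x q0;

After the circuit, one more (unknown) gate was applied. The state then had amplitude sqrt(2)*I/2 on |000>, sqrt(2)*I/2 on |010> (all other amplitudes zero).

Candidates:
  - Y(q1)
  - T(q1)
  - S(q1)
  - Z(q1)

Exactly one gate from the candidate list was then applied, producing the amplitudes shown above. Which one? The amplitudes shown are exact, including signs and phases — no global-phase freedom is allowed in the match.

The unique candidate consistent with the amplitudes is Y(q1).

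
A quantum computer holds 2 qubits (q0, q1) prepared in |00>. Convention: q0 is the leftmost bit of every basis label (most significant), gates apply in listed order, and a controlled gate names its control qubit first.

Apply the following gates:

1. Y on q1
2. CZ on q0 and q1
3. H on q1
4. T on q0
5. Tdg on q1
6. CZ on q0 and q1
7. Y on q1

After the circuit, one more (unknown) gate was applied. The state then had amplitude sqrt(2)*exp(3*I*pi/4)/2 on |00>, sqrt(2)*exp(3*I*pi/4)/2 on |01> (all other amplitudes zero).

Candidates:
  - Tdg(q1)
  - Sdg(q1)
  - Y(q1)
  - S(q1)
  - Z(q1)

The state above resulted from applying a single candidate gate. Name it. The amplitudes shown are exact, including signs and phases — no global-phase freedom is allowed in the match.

The unique candidate consistent with the amplitudes is Tdg(q1).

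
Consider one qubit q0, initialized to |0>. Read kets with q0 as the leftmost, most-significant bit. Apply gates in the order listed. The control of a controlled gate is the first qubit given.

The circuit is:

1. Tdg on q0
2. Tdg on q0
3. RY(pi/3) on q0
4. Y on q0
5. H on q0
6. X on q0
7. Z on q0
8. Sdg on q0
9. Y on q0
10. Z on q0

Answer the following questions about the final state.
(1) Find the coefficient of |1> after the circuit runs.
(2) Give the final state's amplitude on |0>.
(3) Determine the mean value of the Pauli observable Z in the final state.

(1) |1> carries amplitude -sqrt(6)/4 - sqrt(2)/4 in the final state.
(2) |0> carries amplitude I*(-sqrt(2) + sqrt(6))/4 in the final state.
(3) In the final state, Z has expectation -sqrt(3)/2.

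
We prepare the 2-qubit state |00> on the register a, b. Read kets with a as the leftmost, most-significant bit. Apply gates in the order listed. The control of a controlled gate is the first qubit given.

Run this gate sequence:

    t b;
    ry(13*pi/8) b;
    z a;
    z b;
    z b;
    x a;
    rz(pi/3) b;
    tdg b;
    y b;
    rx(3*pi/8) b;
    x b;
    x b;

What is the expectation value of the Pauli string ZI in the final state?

The expectation value of ZI is -1.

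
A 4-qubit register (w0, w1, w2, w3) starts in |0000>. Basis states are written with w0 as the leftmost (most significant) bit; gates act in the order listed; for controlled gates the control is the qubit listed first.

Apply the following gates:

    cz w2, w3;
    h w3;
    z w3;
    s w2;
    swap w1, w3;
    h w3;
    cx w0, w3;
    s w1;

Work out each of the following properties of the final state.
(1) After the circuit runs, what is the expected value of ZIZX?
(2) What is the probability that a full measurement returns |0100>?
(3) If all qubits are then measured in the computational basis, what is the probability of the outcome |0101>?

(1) The observable ZIZX averages to 1.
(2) The probability of measuring |0100> is 1/4.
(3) A full measurement returns |0101> with probability 1/4.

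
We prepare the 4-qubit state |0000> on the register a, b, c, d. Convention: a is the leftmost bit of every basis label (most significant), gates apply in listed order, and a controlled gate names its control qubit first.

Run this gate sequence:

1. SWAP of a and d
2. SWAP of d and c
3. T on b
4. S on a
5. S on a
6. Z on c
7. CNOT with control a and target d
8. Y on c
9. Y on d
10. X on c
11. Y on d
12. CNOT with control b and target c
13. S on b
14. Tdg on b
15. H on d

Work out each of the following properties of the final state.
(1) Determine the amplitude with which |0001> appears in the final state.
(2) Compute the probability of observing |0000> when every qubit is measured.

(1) The final state's coefficient on |0001> equals sqrt(2)*I/2.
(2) A full measurement returns |0000> with probability 1/2.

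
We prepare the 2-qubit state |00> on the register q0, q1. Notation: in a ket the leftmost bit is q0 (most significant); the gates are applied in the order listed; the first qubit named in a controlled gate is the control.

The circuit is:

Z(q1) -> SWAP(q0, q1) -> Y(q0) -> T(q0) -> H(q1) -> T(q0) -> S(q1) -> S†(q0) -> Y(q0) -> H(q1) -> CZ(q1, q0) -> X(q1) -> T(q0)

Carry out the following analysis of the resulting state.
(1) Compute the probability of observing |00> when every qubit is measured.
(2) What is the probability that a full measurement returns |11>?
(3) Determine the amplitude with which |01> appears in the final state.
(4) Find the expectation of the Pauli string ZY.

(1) Outcome |00> occurs with probability 1/2.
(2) A full measurement returns |11> with probability 0.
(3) |01> carries amplitude 1/2 + I/2 in the final state.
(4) The observable ZY averages to 1.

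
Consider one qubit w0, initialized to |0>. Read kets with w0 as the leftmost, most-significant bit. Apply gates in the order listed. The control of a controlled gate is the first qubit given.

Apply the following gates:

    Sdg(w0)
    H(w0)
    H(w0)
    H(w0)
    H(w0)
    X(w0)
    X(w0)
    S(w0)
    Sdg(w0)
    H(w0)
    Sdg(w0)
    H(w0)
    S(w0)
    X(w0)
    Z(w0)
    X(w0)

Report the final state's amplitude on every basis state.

The resulting statevector has amplitude -1/2 + I/2 on |0>, -1/2 + I/2 on |1>.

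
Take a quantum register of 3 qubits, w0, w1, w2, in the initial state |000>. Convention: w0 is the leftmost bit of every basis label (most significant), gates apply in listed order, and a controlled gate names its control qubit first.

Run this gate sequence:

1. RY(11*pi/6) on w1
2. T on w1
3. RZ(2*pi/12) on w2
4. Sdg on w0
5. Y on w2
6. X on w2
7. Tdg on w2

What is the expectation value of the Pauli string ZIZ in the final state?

The expectation value of ZIZ is 1.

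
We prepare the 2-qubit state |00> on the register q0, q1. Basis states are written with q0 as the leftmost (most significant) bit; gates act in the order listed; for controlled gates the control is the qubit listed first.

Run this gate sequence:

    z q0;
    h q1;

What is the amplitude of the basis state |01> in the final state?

The amplitude on |01> is sqrt(2)/2.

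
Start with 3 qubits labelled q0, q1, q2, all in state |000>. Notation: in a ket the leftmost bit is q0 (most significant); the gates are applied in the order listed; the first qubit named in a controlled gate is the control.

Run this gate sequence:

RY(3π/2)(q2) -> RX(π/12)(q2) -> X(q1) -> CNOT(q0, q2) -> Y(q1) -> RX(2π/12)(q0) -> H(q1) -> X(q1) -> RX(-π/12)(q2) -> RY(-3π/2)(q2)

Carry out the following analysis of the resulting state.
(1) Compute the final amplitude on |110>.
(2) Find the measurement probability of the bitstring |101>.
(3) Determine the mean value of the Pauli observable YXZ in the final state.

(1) The amplitude on |110> is 1/4 - sqrt(3)/4.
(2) Outcome |101> occurs with probability 0.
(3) The expectation value of YXZ is -1/2.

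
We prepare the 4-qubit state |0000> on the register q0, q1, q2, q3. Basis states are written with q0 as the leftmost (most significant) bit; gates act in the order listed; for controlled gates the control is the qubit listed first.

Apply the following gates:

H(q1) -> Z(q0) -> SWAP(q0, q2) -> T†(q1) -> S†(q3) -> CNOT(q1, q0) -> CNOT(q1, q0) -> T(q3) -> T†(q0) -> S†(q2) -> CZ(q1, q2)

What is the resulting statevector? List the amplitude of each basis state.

After the circuit, the state carries amplitude sqrt(2)/2 on |0000>, -sqrt(2)*exp(3*I*pi/4)/2 on |0100>, and 0 on every other basis state. Key observation: steps 6-7 multiply out to the identity, so the circuit reduces to the remaining gates.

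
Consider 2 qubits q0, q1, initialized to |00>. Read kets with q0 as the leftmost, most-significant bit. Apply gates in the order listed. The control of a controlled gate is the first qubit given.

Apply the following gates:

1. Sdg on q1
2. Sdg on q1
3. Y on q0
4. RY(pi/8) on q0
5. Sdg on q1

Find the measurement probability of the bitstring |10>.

Outcome |10> occurs with probability cos(pi/16)**2.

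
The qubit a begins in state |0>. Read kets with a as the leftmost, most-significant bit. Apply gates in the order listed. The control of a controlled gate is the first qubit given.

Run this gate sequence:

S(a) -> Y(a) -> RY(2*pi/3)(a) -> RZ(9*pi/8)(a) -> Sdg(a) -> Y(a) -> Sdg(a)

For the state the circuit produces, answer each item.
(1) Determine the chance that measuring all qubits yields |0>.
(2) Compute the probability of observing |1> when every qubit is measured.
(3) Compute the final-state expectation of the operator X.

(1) The probability of measuring |0> is 1/4.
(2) The probability of measuring |1> is 3/4.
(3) The expectation value of X is sqrt(3)*(-1 + exp(3*I*pi/4))*exp(I*pi/8)/4.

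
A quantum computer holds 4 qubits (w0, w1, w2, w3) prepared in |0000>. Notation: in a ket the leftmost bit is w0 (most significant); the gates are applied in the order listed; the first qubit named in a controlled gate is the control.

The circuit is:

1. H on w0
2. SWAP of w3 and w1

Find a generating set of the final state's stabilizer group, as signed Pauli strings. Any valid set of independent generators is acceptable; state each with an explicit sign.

The final state is stabilized by the group generated by +XIII, +IZII, +IIZI, +IIIZ; other independent generating sets are equally valid.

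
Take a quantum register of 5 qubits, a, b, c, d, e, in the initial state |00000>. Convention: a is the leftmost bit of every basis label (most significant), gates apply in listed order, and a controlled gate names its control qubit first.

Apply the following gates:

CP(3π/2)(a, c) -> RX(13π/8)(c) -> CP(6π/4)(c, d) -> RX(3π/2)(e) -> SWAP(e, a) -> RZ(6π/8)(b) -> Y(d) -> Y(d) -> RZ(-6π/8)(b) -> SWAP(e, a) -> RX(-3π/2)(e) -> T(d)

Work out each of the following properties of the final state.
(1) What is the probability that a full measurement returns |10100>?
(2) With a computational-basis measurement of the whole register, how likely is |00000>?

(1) Outcome |10100> occurs with probability 0. Key observation: steps 4-11 multiply out to the identity, so the circuit reduces to the remaining gates.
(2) The probability of measuring |00000> is cos(3*pi/16)**2.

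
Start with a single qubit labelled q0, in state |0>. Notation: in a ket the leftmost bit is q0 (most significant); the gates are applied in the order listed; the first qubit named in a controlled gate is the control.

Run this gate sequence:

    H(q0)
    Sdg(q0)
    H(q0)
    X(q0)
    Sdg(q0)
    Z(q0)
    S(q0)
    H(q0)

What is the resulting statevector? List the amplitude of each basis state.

The final amplitudes are sqrt(2)*I/2 on |0>, sqrt(2)/2 on |1>.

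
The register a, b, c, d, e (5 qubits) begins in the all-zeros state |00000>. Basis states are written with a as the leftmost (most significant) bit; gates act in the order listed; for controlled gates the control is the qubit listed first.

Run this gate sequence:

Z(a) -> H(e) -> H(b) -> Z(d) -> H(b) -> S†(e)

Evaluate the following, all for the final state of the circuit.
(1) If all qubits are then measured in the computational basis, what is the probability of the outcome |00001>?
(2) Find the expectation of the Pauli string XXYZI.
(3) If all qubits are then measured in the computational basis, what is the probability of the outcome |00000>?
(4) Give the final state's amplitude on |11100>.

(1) Outcome |00001> occurs with probability 1/2.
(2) The observable XXYZI averages to 0.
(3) The probability of measuring |00000> is 1/2.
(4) The amplitude on |11100> is 0.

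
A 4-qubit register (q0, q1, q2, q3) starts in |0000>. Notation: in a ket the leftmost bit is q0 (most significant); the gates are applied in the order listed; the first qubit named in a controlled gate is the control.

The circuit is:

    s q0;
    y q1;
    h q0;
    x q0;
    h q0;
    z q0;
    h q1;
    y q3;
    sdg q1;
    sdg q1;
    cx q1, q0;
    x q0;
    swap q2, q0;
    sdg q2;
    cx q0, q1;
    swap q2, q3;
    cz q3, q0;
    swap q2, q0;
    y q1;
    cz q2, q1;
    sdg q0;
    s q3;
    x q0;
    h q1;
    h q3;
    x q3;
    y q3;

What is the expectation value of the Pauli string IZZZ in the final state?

The observable IZZZ averages to -1. Key observation: steps 3-6 multiply out to the identity, so the circuit reduces to the remaining gates.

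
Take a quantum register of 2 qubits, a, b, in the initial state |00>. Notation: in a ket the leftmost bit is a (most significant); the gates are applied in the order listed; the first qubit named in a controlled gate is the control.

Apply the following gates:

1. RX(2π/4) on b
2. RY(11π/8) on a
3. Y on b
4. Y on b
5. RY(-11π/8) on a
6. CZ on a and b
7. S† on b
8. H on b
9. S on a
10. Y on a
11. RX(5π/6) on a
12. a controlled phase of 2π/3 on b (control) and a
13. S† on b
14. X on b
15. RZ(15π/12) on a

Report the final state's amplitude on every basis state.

After the circuit, the state carries amplitude -sqrt(2)*I*exp(-5*I*pi/8)*cos(5*pi/16)**2/4 - sqrt(6)*I*exp(-5*I*pi/8)*cos(5*pi/16)**2/4 - sqrt(2)*I*exp(-5*I*pi/8)*sin(5*pi/16)**2/4 - sqrt(6)*I*exp(-5*I*pi/8)*sin(5*pi/16)**2/4 on |00>, 0 on |01>, sqrt(6)*exp(-17*I*pi/24)*sin(5*pi/16)**2/4 + sqrt(6)*exp(-17*I*pi/24)*cos(5*pi/16)**2/4 - sqrt(2)*exp(-17*I*pi/24)*cos(5*pi/16)**2/4 - sqrt(2)*exp(-17*I*pi/24)*sin(5*pi/16)**2/4 on |10>, 0 on |11>. Key observation: the block from step 2 through step 5 cancels to the identity and can be dropped.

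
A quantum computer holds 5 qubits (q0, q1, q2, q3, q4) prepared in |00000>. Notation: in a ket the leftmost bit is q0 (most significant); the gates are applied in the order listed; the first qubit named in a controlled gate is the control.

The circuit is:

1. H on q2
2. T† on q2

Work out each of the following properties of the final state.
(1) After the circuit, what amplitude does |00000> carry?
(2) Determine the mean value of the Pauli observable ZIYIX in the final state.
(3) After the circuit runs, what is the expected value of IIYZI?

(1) The final state's coefficient on |00000> equals sqrt(2)/2.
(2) The expectation value of ZIYIX is 0.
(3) The expectation value of IIYZI is -sqrt(2)/2.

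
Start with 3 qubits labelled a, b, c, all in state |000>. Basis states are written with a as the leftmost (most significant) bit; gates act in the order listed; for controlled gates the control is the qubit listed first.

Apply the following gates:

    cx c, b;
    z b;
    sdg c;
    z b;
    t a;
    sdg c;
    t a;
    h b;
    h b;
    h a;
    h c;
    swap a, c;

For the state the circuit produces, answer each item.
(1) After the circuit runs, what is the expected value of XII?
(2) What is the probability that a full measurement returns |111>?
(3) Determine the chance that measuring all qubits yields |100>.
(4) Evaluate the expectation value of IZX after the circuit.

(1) In the final state, XII has expectation 1. Key observation: steps 8-9 multiply out to the identity, so the circuit reduces to the remaining gates.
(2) A full measurement returns |111> with probability 0.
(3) Outcome |100> occurs with probability 1/4.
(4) The observable IZX averages to 1.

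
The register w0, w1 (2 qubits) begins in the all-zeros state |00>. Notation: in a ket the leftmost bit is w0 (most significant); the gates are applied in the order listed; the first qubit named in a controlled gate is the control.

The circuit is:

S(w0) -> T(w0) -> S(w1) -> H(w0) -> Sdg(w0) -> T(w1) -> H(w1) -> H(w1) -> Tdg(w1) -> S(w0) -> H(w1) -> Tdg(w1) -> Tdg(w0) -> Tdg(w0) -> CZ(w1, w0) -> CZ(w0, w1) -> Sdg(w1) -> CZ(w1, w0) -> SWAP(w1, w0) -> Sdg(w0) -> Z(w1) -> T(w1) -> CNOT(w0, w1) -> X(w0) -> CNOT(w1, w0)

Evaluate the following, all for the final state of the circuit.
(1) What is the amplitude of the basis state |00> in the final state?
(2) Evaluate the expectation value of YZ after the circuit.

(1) |00> carries amplitude I/2 in the final state. Key observation: the block from step 5 through step 10 cancels to the identity and can be dropped.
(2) In the final state, YZ has expectation -1/2.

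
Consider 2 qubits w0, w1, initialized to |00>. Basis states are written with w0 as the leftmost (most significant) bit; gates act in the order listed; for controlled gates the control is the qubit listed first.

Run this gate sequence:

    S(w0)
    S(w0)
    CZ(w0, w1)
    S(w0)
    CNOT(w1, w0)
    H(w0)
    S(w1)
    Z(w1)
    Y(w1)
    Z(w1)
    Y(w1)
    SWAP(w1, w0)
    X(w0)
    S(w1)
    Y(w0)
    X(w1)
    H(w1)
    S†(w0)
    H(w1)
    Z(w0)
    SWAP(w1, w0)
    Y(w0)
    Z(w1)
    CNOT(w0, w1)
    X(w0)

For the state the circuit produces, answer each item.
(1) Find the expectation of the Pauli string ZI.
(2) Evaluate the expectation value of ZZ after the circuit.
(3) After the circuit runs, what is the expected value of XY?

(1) In the final state, ZI has expectation 0.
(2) In the final state, ZZ has expectation -1.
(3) The observable XY averages to -1.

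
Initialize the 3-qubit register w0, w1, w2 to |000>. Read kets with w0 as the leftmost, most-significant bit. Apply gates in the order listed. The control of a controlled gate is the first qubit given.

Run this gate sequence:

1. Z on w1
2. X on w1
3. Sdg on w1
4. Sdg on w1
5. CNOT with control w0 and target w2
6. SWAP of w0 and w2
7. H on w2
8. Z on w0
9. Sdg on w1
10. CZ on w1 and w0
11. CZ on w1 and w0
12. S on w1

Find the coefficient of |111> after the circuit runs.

The final state's coefficient on |111> equals 0. Key observation: steps 9-12 multiply out to the identity, so the circuit reduces to the remaining gates.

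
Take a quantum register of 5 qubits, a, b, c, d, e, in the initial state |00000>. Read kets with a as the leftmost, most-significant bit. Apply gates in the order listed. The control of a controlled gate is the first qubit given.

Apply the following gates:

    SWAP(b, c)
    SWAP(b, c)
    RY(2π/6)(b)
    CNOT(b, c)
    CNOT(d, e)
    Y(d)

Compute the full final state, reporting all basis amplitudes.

After the circuit, the state carries amplitude sqrt(3)*I/2 on |00010>, I/2 on |01110>, and 0 on every other basis state. Key observation: gates 1-2 undo each other exactly, leaving only the rest of the circuit to track.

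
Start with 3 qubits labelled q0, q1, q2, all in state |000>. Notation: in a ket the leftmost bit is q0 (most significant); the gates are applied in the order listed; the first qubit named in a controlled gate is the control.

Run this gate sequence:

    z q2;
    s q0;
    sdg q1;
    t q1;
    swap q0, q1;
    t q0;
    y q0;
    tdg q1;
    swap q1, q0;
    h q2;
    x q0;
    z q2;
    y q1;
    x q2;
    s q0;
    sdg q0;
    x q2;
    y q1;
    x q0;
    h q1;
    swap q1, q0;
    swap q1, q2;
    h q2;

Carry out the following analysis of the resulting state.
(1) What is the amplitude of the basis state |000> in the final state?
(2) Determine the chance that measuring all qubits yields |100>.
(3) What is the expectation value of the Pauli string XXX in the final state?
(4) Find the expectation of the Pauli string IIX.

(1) |000> carries amplitude sqrt(2)*I/4 in the final state.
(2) The probability of measuring |100> is 1/8.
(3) In the final state, XXX has expectation 1.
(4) In the final state, IIX has expectation 1.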